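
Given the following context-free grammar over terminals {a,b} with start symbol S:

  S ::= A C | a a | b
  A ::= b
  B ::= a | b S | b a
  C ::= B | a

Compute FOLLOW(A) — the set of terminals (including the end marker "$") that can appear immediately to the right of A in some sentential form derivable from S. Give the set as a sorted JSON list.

FIRST iteration:
iter 1:
  A via A→b: +{b}
  B via B→a: +{a}
  B via B→b S: +{b}
  C via C→B: +{a,b}
  S via S→A C: +{b}
  S via S→a a: +{a}
  S: {a,b}  A: {b}  B: {a,b}  C: {a,b}
iter 2: (no change)
  S: {a,b}  A: {b}  B: {a,b}  C: {a,b}

Compute FOLLOW by fixpoint:
FOLLOW(S) := {$}
iter 1:
  S→A C: FOLLOW(A) ⊇ FIRST(C) = {a,b}; new: +{a,b}
  S→A C: FOLLOW(C) ⊇ FOLLOW(S) ⊇ {$}; new: +{$}
  FOLLOW[S]={$}  FOLLOW[A]={a,b}  FOLLOW[B]={}  FOLLOW[C]={$}
iter 2:
  C→B: FOLLOW(B) ⊇ FOLLOW(C) ⊇ {$}; new: +{$}
  FOLLOW[S]={$}  FOLLOW[A]={a,b}  FOLLOW[B]={$}  FOLLOW[C]={$}
iter 3: (stable)
  FOLLOW[S]={$}  FOLLOW[A]={a,b}  FOLLOW[B]={$}  FOLLOW[C]={$}

FOLLOW(A) = ["a", "b"]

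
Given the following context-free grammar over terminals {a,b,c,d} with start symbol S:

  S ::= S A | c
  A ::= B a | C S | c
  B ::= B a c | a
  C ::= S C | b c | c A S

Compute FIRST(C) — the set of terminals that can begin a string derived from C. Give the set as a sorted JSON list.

Compute FIRST by fixpoint:
[1]
  A via A→c: +{c}
  B via B→a: +{a}
  C via C→b c: +{b}
  C via C→c A S: +{c}
  S via S→c: +{c}
  FIRST[S]={c}  FIRST[A]={c}  FIRST[B]={a}  FIRST[C]={b,c}
[2]
  A via A→B a: +{a}
  A via A→C S: +{b}
  FIRST[S]={c}  FIRST[A]={a,b,c}  FIRST[B]={a}  FIRST[C]={b,c}
[3] (no change)
  FIRST[S]={c}  FIRST[A]={a,b,c}  FIRST[B]={a}  FIRST[C]={b,c}

FIRST(C) = ["b", "c"]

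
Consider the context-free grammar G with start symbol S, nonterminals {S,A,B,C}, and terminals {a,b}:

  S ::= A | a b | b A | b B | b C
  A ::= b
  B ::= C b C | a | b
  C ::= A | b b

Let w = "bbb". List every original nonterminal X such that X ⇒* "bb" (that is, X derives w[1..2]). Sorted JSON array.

CNF form of G:
  S -> T0 A | T0 B | T0 C | T1 T0 | b
  A -> b
  B -> C X2 | a | b
  C -> T0 T0 | b
  T0 -> b
  T1 -> a
  X2 -> T0 C

CYK table (by increasing span) — only the sub-triangle for w[1..2]:
  [1..1]={A,B,C,S,T0}  "b"  orig:{A,B,C,S}
  [2..2]={A,B,C,S,T0}  "b"  orig:{A,B,C,S}
  [1..2]={C,S,X2}  "bb"  orig:{C,S}

Original NTs in T[1,2] deriving "bb": ["C", "S"]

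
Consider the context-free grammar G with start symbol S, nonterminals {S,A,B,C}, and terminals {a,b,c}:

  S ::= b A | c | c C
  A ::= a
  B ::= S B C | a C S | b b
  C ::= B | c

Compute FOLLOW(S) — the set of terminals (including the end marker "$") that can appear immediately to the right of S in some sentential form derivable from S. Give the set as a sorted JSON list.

FIRST sets, iterate to fixpoint:
round 1:
  A via A→a: +{a}
  B via B→a C S: +{a}
  B via B→b b: +{b}
  C via C→B: +{a,b}
  C via C→c: +{c}
  S via S→b A: +{b}
  S via S→c: +{c}
  FIRST(S)={b,c}  FIRST(A)={a}  FIRST(B)={a,b}  FIRST(C)={a,b,c}
round 2:
  B via B→S B C: +{c}
  FIRST(S)={b,c}  FIRST(A)={a}  FIRST(B)={a,b,c}  FIRST(C)={a,b,c}
round 3: — fixpoint
  FIRST(S)={b,c}  FIRST(A)={a}  FIRST(B)={a,b,c}  FIRST(C)={a,b,c}

FOLLOW sets:
seed FOLLOW(S) with $
pass 1:
  B→S B C: FOLLOW(S) ⊇ FIRST(B) = {a,b,c}; new: +{a,b,c}
  B→S B C: FOLLOW(B) ⊇ FIRST(C) = {a,b,c}; new: +{a,b,c}
  B→S B C: FOLLOW(C) ⊇ FOLLOW(B) ⊇ {a,b,c}; new: +{a,b,c}
  S→b A: FOLLOW(A) ⊇ FOLLOW(S) ⊇ {$,a,b,c}; new: +{$,a,b,c}
  S→c C: FOLLOW(C) ⊇ FOLLOW(S) ⊇ {$,a,b,c}; new: +{$}
  S: {$,a,b,c}  A: {$,a,b,c}  B: {a,b,c}  C: {$,a,b,c}
pass 2:
  C→B: FOLLOW(B) ⊇ FOLLOW(C) ⊇ {$,a,b,c}; new: +{$}
  S: {$,a,b,c}  A: {$,a,b,c}  B: {$,a,b,c}  C: {$,a,b,c}
pass 3: — fixpoint
  S: {$,a,b,c}  A: {$,a,b,c}  B: {$,a,b,c}  C: {$,a,b,c}

FOLLOW(S) = ["$", "a", "b", "c"]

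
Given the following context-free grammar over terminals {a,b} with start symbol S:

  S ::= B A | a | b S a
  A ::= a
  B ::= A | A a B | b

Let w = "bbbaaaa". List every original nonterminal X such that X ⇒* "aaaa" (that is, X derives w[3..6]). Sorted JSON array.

Convert to CNF:
  S -> B A | T1 X3 | a
  A -> a
  B -> A X2 | a | b
  T0 -> a
  T1 -> b
  X2 -> T0 B
  X3 -> S T0

Fill CYK table bottom-up (cells [i..j] with 3 ≤ i ≤ j ≤ 6 only):
  T[3,3] 'a' = {A,B,S,T0}  orig:{A,B,S}
  T[4,4] 'a' = {A,B,S,T0}  orig:{A,B,S}
  T[5,5] 'a' = {A,B,S,T0}  orig:{A,B,S}
  T[6,6] 'a' = {A,B,S,T0}  orig:{A,B,S}
  T[3,4] 'aa' = {S,X2,X3}  orig:{S}
  T[4,5] 'aa' = {S,X2,X3}  orig:{S}
  T[5,6] 'aa' = {S,X2,X3}  orig:{S}
  T[3,5] 'aaa' = {B,X3}  orig:{B}
  T[4,6] 'aaa' = {B,X3}  orig:{B}
  T[3,6] 'aaaa' = {S,X2}  orig:{S}

Original NTs in T[3,6] deriving "aaaa": ["S"]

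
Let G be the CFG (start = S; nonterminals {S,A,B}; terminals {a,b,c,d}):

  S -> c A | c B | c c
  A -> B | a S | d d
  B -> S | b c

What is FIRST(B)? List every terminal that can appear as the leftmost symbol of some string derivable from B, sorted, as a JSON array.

FIRST iteration:
[1]
  A via A→a S: +{a}
  A via A→d d: +{d}
  B via B→b c: +{b}
  S via S→c A: +{c}
  FIRST(S)={c}  FIRST(A)={a,d}  FIRST(B)={b}
[2]
  A via A→B: +{b}
  B via B→S: +{c}
  FIRST(S)={c}  FIRST(A)={a,b,d}  FIRST(B)={b,c}
[3]
  A via A→B: +{c}
  FIRST(S)={c}  FIRST(A)={a,b,c,d}  FIRST(B)={b,c}
[4] done
  FIRST(S)={c}  FIRST(A)={a,b,c,d}  FIRST(B)={b,c}

FIRST(B) = ["b", "c"]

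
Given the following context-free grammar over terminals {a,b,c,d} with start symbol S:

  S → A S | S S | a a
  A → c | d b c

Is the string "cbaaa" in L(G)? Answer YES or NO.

CNF form of G:
  S -> A S | S S | T3 T3
  A -> T0 X4 | c
  T0 -> d
  T1 -> b
  T2 -> c
  T3 -> a
  X4 -> T1 T2

CYK fill:
  [0..0]={A,T2}  "c"  orig:{A}
  [1..1]={T1}  "b"  orig:{}
  [2..2]={T3}  "a"  orig:{}
  [3..3]={T3}  "a"  orig:{}
  [4..4]={T3}  "a"  orig:{}
  [0..1]=∅  "cb"
  [1..2]=∅  "ba"
  [2..3]={S}  "aa"
  [3..4]={S}  "aa"
  [0..2]=∅  "cba"
  [1..3]=∅  "baa"
  [2..4]=∅  "aaa"
  [0..3]=∅  "cbaa"
  [1..4]=∅  "baaa"
  [0..4]=∅  "cbaaa"

S ∉ T[0,4] ⇒ NO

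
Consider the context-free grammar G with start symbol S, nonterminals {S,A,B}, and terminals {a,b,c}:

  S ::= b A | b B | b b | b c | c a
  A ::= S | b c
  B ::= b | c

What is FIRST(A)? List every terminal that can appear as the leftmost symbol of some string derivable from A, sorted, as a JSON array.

FIRST sets, iterate to fixpoint:
iter 1:
  A via A→b c: +{b}
  B via B→b: +{b}
  B via B→c: +{c}
  S via S→b A: +{b}
  S via S→c a: +{c}
  FIRST[S]={b,c}  FIRST[A]={b}  FIRST[B]={b,c}
iter 2:
  A via A→S: +{c}
  FIRST[S]={b,c}  FIRST[A]={b,c}  FIRST[B]={b,c}
iter 3: (no change)
  FIRST[S]={b,c}  FIRST[A]={b,c}  FIRST[B]={b,c}

FIRST(A) = ["b", "c"]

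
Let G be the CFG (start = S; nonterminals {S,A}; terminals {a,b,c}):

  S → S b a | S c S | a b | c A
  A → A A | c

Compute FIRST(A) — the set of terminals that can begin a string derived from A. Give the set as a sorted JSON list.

Compute FIRST by fixpoint:
round 1:
  A via A→c: +{c}
  S via S→a b: +{a}
  S via S→c A: +{c}
  S: {a,c}  A: {c}
round 2: done
  S: {a,c}  A: {c}

FIRST(A) = ["c"]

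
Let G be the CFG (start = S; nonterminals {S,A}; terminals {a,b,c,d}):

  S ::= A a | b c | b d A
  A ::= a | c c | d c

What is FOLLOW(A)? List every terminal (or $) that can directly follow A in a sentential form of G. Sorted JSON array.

Compute FIRST by fixpoint:
pass 1:
  A via A→a: +{a}
  A via A→c c: +{c}
  A via A→d c: +{d}
  S via S→A a: +{a,c,d}
  S via S→b c: +{b}
  FIRST[S]={a,b,c,d}  FIRST[A]={a,c,d}
pass 2: (no change)
  FIRST[S]={a,b,c,d}  FIRST[A]={a,c,d}

FOLLOW sets:
seed FOLLOW(S) with $
pass 1:
  S→A a: FOLLOW(A) ⊇ FIRST(a) = {a}; new: +{a}
  S→b d A: FOLLOW(A) ⊇ FOLLOW(S) ⊇ {$}; new: +{$}
  FOLLOW(S)={$}  FOLLOW(A)={$,a}
pass 2: (no change)
  FOLLOW(S)={$}  FOLLOW(A)={$,a}

FOLLOW(A) = ["$", "a"]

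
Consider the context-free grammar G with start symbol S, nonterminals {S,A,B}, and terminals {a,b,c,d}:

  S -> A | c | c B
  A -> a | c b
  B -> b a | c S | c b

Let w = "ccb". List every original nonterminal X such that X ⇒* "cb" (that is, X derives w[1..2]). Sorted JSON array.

CNF form of G:
  S -> T0 B | T0 T1 | a | c
  A -> T0 T1 | a
  B -> T0 S | T0 T1 | T1 T2
  T0 -> c
  T1 -> b
  T2 -> a

CYK fill — only the sub-triangle for w[1..2]:
  cell(1,1) c: {S,T0}  orig:{S}
  cell(2,2) b: {T1}  orig:{}
  cell(1,2) cb: {A,B,S}

Original NTs in T[1,2] deriving "cb": ["A", "B", "S"]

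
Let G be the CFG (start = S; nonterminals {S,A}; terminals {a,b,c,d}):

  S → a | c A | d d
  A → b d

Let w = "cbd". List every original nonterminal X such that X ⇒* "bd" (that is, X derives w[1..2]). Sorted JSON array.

CNF form of G:
  S -> T1 T1 | T2 A | a
  A -> T0 T1
  T0 -> b
  T1 -> d
  T2 -> c

CYK table (by increasing span) (cells [i..j] with 1 ≤ i ≤ j ≤ 2 only):
  [1..1]={T0}  "b"  orig:{}
  [2..2]={T1}  "d"  orig:{}
  [1..2]={A}  "bd"

Original NTs in T[1,2] deriving "bd": ["A"]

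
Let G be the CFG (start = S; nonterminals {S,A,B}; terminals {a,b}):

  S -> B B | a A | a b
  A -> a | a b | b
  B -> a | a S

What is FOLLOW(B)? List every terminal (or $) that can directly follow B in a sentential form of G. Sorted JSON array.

FIRST iteration:
round 1:
  A via A→a: +{a}
  A via A→b: +{b}
  B via B→a: +{a}
  S via S→B B: +{a}
  FIRST[S]={a}  FIRST[A]={a,b}  FIRST[B]={a}
round 2: — fixpoint
  FIRST[S]={a}  FIRST[A]={a,b}  FIRST[B]={a}

Compute FOLLOW by fixpoint:
seed FOLLOW(S) with $
pass 1:
  S→B B: FOLLOW(B) ⊇ FIRST(B) = {a}; new: +{a}
  S→B B: FOLLOW(B) ⊇ FOLLOW(S) ⊇ {$}; new: +{$}
  S→a A: FOLLOW(A) ⊇ FOLLOW(S) ⊇ {$}; new: +{$}
  FOLLOW(S)={$}  FOLLOW(A)={$}  FOLLOW(B)={$,a}
pass 2:
  B→a S: FOLLOW(S) ⊇ FOLLOW(B) ⊇ {$,a}; new: +{a}
  S→a A: FOLLOW(A) ⊇ FOLLOW(S) ⊇ {$,a}; new: +{a}
  FOLLOW(S)={$,a}  FOLLOW(A)={$,a}  FOLLOW(B)={$,a}
pass 3: (stable)
  FOLLOW(S)={$,a}  FOLLOW(A)={$,a}  FOLLOW(B)={$,a}

FOLLOW(B) = ["$", "a"]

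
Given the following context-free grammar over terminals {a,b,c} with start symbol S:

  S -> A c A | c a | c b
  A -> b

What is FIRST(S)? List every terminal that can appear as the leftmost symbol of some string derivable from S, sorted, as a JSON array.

FIRST iteration:
[1]
  A via A→b: +{b}
  S via S→A c A: +{b}
  S via S→c a: +{c}
  FIRST(S)={b,c}  FIRST(A)={b}
[2] (stable)
  FIRST(S)={b,c}  FIRST(A)={b}

FIRST(S) = ["b", "c"]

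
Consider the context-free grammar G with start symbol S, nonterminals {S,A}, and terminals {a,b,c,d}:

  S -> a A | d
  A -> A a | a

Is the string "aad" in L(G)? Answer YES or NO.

CNF form of G:
  S -> T0 A | d
  A -> A T0 | a
  T0 -> a

Fill CYK table bottom-up:
  [0..0]={A,T0}  "a"  orig:{A}
  [1..1]={A,T0}  "a"  orig:{A}
  [2..2]={S}  "d"
  [0..1]={A,S}  "aa"
  [1..2]=∅  "ad"
  [0..2]=∅  "aad"

S ∉ T[0,2] ⇒ NO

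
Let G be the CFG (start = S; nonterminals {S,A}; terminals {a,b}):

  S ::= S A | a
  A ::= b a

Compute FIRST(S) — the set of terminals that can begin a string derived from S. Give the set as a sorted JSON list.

Compute FIRST by fixpoint:
pass 1:
  A via A→b a: +{b}
  S via S→a: +{a}
  FIRST[S]={a}  FIRST[A]={b}
pass 2: done
  FIRST[S]={a}  FIRST[A]={b}

FIRST(S) = ["a"]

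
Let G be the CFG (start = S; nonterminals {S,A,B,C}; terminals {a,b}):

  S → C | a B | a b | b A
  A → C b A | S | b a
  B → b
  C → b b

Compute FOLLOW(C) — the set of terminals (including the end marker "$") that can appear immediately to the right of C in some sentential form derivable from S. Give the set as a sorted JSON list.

Compute FIRST by fixpoint:
pass 1:
  A via A→b a: +{b}
  B via B→b: +{b}
  C via C→b b: +{b}
  S via S→C: +{b}
  S via S→a B: +{a}
  FIRST(S)={a,b}  FIRST(A)={b}  FIRST(B)={b}  FIRST(C)={b}
pass 2:
  A via A→S: +{a}
  FIRST(S)={a,b}  FIRST(A)={a,b}  FIRST(B)={b}  FIRST(C)={b}
pass 3: — fixpoint
  FIRST(S)={a,b}  FIRST(A)={a,b}  FIRST(B)={b}  FIRST(C)={b}

Compute FOLLOW by fixpoint:
FOLLOW(S) := {$}
iter 1:
  A→C b A: FOLLOW(C) ⊇ FIRST(b) = {b}; new: +{b}
  S→C: FOLLOW(C) ⊇ FOLLOW(S) ⊇ {$}; new: +{$}
  S→a B: FOLLOW(B) ⊇ FOLLOW(S) ⊇ {$}; new: +{$}
  S→b A: FOLLOW(A) ⊇ FOLLOW(S) ⊇ {$}; new: +{$}
  FOLLOW[S]={$}  FOLLOW[A]={$}  FOLLOW[B]={$}  FOLLOW[C]={$,b}
iter 2: (stable)
  FOLLOW[S]={$}  FOLLOW[A]={$}  FOLLOW[B]={$}  FOLLOW[C]={$,b}

FOLLOW(C) = ["$", "b"]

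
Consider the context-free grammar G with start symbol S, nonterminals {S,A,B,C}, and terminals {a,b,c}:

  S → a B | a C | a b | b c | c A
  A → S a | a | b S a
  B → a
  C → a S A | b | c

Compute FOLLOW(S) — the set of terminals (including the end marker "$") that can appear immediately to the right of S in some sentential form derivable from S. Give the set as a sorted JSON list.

FIRST iteration:
round 1:
  A via A→a: +{a}
  A via A→b S a: +{b}
  B via B→a: +{a}
  C via C→a S A: +{a}
  C via C→b: +{b}
  C via C→c: +{c}
  S via S→a B: +{a}
  S via S→b c: +{b}
  S via S→c A: +{c}
  FIRST(S)={a,b,c}  FIRST(A)={a,b}  FIRST(B)={a}  FIRST(C)={a,b,c}
round 2:
  A via A→S a: +{c}
  FIRST(S)={a,b,c}  FIRST(A)={a,b,c}  FIRST(B)={a}  FIRST(C)={a,b,c}
round 3: (stable)
  FIRST(S)={a,b,c}  FIRST(A)={a,b,c}  FIRST(B)={a}  FIRST(C)={a,b,c}

FOLLOW sets:
seed FOLLOW(S) with $
[1]
  A→S a: FOLLOW(S) ⊇ FIRST(a) = {a}; new: +{a}
  C→a S A: FOLLOW(S) ⊇ FIRST(A) = {a,b,c}; new: +{b,c}
  S→a B: FOLLOW(B) ⊇ FOLLOW(S) ⊇ {$,a,b,c}; new: +{$,a,b,c}
  S→a C: FOLLOW(C) ⊇ FOLLOW(S) ⊇ {$,a,b,c}; new: +{$,a,b,c}
  S→c A: FOLLOW(A) ⊇ FOLLOW(S) ⊇ {$,a,b,c}; new: +{$,a,b,c}
  S: {$,a,b,c}  A: {$,a,b,c}  B: {$,a,b,c}  C: {$,a,b,c}
[2] — fixpoint
  S: {$,a,b,c}  A: {$,a,b,c}  B: {$,a,b,c}  C: {$,a,b,c}

FOLLOW(S) = ["$", "a", "b", "c"]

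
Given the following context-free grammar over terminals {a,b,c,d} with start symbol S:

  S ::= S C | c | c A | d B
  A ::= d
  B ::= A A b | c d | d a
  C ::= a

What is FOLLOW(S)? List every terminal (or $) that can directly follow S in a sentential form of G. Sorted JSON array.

FIRST iteration:
iter 1:
  A via A→d: +{d}
  B via B→A A b: +{d}
  B via B→c d: +{c}
  C via C→a: +{a}
  S via S→c: +{c}
  S via S→d B: +{d}
  S: {c,d}  A: {d}  B: {c,d}  C: {a}
iter 2: done
  S: {c,d}  A: {d}  B: {c,d}  C: {a}

FOLLOW iteration:
initialize: $ ∈ FOLLOW(S)
round 1:
  B→A A b: FOLLOW(A) ⊇ FIRST(A) = {d}; new: +{d}
  B→A A b: FOLLOW(A) ⊇ FIRST(b) = {b}; new: +{b}
  S→S C: FOLLOW(S) ⊇ FIRST(C) = {a}; new: +{a}
  S→S C: FOLLOW(C) ⊇ FOLLOW(S) ⊇ {$,a}; new: +{$,a}
  S→c A: FOLLOW(A) ⊇ FOLLOW(S) ⊇ {$,a}; new: +{$,a}
  S→d B: FOLLOW(B) ⊇ FOLLOW(S) ⊇ {$,a}; new: +{$,a}
  FOLLOW(S)={$,a}  FOLLOW(A)={$,a,b,d}  FOLLOW(B)={$,a}  FOLLOW(C)={$,a}
round 2: (no change)
  FOLLOW(S)={$,a}  FOLLOW(A)={$,a,b,d}  FOLLOW(B)={$,a}  FOLLOW(C)={$,a}

FOLLOW(S) = ["$", "a"]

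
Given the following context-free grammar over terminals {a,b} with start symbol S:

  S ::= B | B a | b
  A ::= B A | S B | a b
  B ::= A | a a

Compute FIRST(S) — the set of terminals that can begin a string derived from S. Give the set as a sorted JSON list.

Compute FIRST by fixpoint:
iter 1:
  A via A→a b: +{a}
  B via B→A: +{a}
  S via S→B: +{a}
  S via S→b: +{b}
  FIRST[S]={a,b}  FIRST[A]={a}  FIRST[B]={a}
iter 2:
  A via A→S B: +{b}
  B via B→A: +{b}
  FIRST[S]={a,b}  FIRST[A]={a,b}  FIRST[B]={a,b}
iter 3: (no change)
  FIRST[S]={a,b}  FIRST[A]={a,b}  FIRST[B]={a,b}

FIRST(S) = ["a", "b"]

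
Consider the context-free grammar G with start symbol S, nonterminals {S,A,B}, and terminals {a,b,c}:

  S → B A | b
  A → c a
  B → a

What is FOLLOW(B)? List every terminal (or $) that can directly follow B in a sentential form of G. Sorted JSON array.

Compute FIRST by fixpoint:
round 1:
  A via A→c a: +{c}
  B via B→a: +{a}
  S via S→B A: +{a}
  S via S→b: +{b}
  FIRST(S)={a,b}  FIRST(A)={c}  FIRST(B)={a}
round 2: (no change)
  FIRST(S)={a,b}  FIRST(A)={c}  FIRST(B)={a}

FOLLOW iteration:
FOLLOW(S) := {$}
[1]
  S→B A: FOLLOW(B) ⊇ FIRST(A) = {c}; new: +{c}
  S→B A: FOLLOW(A) ⊇ FOLLOW(S) ⊇ {$}; new: +{$}
  S: {$}  A: {$}  B: {c}
[2] (stable)
  S: {$}  A: {$}  B: {c}

FOLLOW(B) = ["c"]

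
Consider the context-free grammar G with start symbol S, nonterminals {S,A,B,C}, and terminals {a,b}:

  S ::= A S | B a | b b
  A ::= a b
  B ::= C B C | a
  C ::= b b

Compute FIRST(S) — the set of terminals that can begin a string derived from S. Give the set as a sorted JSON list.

FIRST iteration:
pass 1:
  A via A→a b: +{a}
  B via B→a: +{a}
  C via C→b b: +{b}
  S via S→A S: +{a}
  S via S→b b: +{b}
  FIRST[S]={a,b}  FIRST[A]={a}  FIRST[B]={a}  FIRST[C]={b}
pass 2:
  B via B→C B C: +{b}
  FIRST[S]={a,b}  FIRST[A]={a}  FIRST[B]={a,b}  FIRST[C]={b}
pass 3: — fixpoint
  FIRST[S]={a,b}  FIRST[A]={a}  FIRST[B]={a,b}  FIRST[C]={b}

FIRST(S) = ["a", "b"]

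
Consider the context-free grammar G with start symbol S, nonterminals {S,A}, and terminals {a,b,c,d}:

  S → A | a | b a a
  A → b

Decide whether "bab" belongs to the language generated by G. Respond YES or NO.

CNF form of G:
  S -> T0 X2 | a | b
  A -> b
  T0 -> b
  T1 -> a
  X2 -> T1 T1

CYK table (by increasing span):
  [0..0]={A,S,T0}  "b"  orig:{A,S}
  [1..1]={S,T1}  "a"  orig:{S}
  [2..2]={A,S,T0}  "b"  orig:{A,S}
  [0..1]=∅  "ba"
  [1..2]=∅  "ab"
  [0..2]=∅  "bab"

S ∉ T[0,2] ⇒ NO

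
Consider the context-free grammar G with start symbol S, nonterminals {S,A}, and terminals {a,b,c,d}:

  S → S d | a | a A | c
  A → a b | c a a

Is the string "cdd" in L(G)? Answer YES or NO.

Convert to CNF:
  S -> S T3 | T0 A | a | c
  A -> T0 T1 | T2 X4
  T0 -> a
  T1 -> b
  T2 -> c
  T3 -> d
  X4 -> T0 T0

Fill CYK table bottom-up:
  [0..0]={S,T2}  "c"  orig:{S}
  [1..1]={T3}  "d"  orig:{}
  [2..2]={T3}  "d"  orig:{}
  [0..1]={S}  "cd"
  [1..2]=∅  "dd"
  [0..2]={S}  "cdd"

S ∈ T[0,2] ⇒ YES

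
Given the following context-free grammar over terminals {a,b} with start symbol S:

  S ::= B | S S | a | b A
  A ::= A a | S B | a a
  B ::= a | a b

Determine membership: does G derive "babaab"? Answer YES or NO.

CNF form of G:
  S -> S S | T0 T1 | T1 A | a
  A -> A T0 | S B | T0 T0
  B -> T0 T1 | a
  T0 -> a
  T1 -> b

CYK table (by increasing span):
  cell(0,0) b: {T1}  orig:{}
  cell(1,1) a: {B,S,T0}  orig:{B,S}
  cell(2,2) b: {T1}  orig:{}
  cell(3,3) a: {B,S,T0}  orig:{B,S}
  cell(4,4) a: {B,S,T0}  orig:{B,S}
  cell(5,5) b: {T1}  orig:{}
  cell(0,1) ba: ∅
  cell(1,2) ab: {B,S}
  cell(2,3) ba: ∅
  cell(3,4) aa: {A,S}
  cell(4,5) ab: {B,S}
  cell(0,2) bab: ∅
  cell(1,3) aba: {A,S}
  cell(2,4) baa: {S}
  cell(3,5) aab: {A,S}
  cell(0,3) baba: {S}
  cell(1,4) abaa: {A,S}
  cell(2,5) baab: {S}
  cell(0,4) babaa: {A,S}
  cell(1,5) abaab: {A,S}
  cell(0,5) babaab: {A,S}

S ∈ T[0,5] ⇒ YES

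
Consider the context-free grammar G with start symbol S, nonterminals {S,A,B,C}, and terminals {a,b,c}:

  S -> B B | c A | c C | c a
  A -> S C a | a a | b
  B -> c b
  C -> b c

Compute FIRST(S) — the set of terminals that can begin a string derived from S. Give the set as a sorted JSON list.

FIRST sets, iterate to fixpoint:
iter 1:
  A via A→a a: +{a}
  A via A→b: +{b}
  B via B→c b: +{c}
  C via C→b c: +{b}
  S via S→B B: +{c}
  FIRST[S]={c}  FIRST[A]={a,b}  FIRST[B]={c}  FIRST[C]={b}
iter 2:
  A via A→S C a: +{c}
  FIRST[S]={c}  FIRST[A]={a,b,c}  FIRST[B]={c}  FIRST[C]={b}
iter 3: (stable)
  FIRST[S]={c}  FIRST[A]={a,b,c}  FIRST[B]={c}  FIRST[C]={b}

FIRST(S) = ["c"]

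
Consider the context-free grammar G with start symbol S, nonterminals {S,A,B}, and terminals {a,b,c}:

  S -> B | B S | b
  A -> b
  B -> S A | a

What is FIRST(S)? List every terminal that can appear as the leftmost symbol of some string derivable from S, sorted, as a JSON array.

FIRST sets, iterate to fixpoint:
round 1:
  A via A→b: +{b}
  B via B→a: +{a}
  S via S→B: +{a}
  S via S→b: +{b}
  S: {a,b}  A: {b}  B: {a}
round 2:
  B via B→S A: +{b}
  S: {a,b}  A: {b}  B: {a,b}
round 3: done
  S: {a,b}  A: {b}  B: {a,b}

FIRST(S) = ["a", "b"]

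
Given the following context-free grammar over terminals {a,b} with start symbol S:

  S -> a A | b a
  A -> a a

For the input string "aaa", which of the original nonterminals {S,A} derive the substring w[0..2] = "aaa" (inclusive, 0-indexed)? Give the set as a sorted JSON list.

CNF form of G:
  S -> T0 A | T1 T0
  A -> T0 T0
  T0 -> a
  T1 -> b

CYK fill (cells [i..j] with 0 ≤ i ≤ j ≤ 2 only):
  T[0,0] 'a' = {T0}  orig:{}
  T[1,1] 'a' = {T0}  orig:{}
  T[2,2] 'a' = {T0}  orig:{}
  T[0,1] 'aa' = {A}
  T[1,2] 'aa' = {A}
  T[0,2] 'aaa' = {S}

Original NTs in T[0,2] deriving "aaa": ["S"]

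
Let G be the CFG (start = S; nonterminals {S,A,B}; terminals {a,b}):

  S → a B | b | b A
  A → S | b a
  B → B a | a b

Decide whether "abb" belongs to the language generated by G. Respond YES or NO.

CNF form of G:
  S -> T0 B | T1 A | b
  A -> T0 B | T1 A | T1 T0 | b
  B -> B T0 | T0 T1
  T0 -> a
  T1 -> b

CYK table (by increasing span):
  [0..0]={T0}  "a"  orig:{}
  [1..1]={A,S,T1}  "b"  orig:{A,S}
  [2..2]={A,S,T1}  "b"  orig:{A,S}
  [0..1]={B}  "ab"
  [1..2]={A,S}  "bb"
  [0..2]=∅  "abb"

S ∉ T[0,2] ⇒ NO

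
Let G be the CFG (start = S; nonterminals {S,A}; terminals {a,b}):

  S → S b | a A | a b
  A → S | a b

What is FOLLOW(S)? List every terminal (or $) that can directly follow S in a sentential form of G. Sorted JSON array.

FIRST sets, iterate to fixpoint:
iter 1:
  A via A→a b: +{a}
  S via S→a A: +{a}
  S: {a}  A: {a}
iter 2: — fixpoint
  S: {a}  A: {a}

FOLLOW sets:
FOLLOW(S) := {$}
iter 1:
  S→S b: FOLLOW(S) ⊇ FIRST(b) = {b}; new: +{b}
  S→a A: FOLLOW(A) ⊇ FOLLOW(S) ⊇ {$,b}; new: +{$,b}
  S: {$,b}  A: {$,b}
iter 2: (no change)
  S: {$,b}  A: {$,b}

FOLLOW(S) = ["$", "b"]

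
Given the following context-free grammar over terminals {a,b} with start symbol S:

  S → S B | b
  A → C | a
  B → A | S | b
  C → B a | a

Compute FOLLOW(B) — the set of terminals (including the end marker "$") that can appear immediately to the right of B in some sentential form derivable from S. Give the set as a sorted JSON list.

Compute FIRST by fixpoint:
iter 1:
  A via A→a: +{a}
  B via B→A: +{a}
  B via B→b: +{b}
  C via C→B a: +{a,b}
  S via S→b: +{b}
  FIRST[S]={b}  FIRST[A]={a}  FIRST[B]={a,b}  FIRST[C]={a,b}
iter 2:
  A via A→C: +{b}
  FIRST[S]={b}  FIRST[A]={a,b}  FIRST[B]={a,b}  FIRST[C]={a,b}
iter 3: — fixpoint
  FIRST[S]={b}  FIRST[A]={a,b}  FIRST[B]={a,b}  FIRST[C]={a,b}

FOLLOW sets:
FOLLOW(S) := {$}
pass 1:
  C→B a: FOLLOW(B) ⊇ FIRST(a) = {a}; new: +{a}
  S→S B: FOLLOW(S) ⊇ FIRST(B) = {a,b}; new: +{a,b}
  S→S B: FOLLOW(B) ⊇ FOLLOW(S) ⊇ {$,a,b}; new: +{$,b}
  FOLLOW[S]={$,a,b}  FOLLOW[A]={}  FOLLOW[B]={$,a,b}  FOLLOW[C]={}
pass 2:
  B→A: FOLLOW(A) ⊇ FOLLOW(B) ⊇ {$,a,b}; new: +{$,a,b}
  FOLLOW[S]={$,a,b}  FOLLOW[A]={$,a,b}  FOLLOW[B]={$,a,b}  FOLLOW[C]={}
pass 3:
  A→C: FOLLOW(C) ⊇ FOLLOW(A) ⊇ {$,a,b}; new: +{$,a,b}
  FOLLOW[S]={$,a,b}  FOLLOW[A]={$,a,b}  FOLLOW[B]={$,a,b}  FOLLOW[C]={$,a,b}
pass 4: (stable)
  FOLLOW[S]={$,a,b}  FOLLOW[A]={$,a,b}  FOLLOW[B]={$,a,b}  FOLLOW[C]={$,a,b}

FOLLOW(B) = ["$", "a", "b"]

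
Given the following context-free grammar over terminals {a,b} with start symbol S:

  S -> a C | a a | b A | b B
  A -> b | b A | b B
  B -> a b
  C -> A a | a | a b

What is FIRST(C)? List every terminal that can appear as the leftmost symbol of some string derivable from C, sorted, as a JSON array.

Compute FIRST by fixpoint:
[1]
  A via A→b: +{b}
  B via B→a b: +{a}
  C via C→A a: +{b}
  C via C→a: +{a}
  S via S→a C: +{a}
  S via S→b A: +{b}
  S: {a,b}  A: {b}  B: {a}  C: {a,b}
[2] done
  S: {a,b}  A: {b}  B: {a}  C: {a,b}

FIRST(C) = ["a", "b"]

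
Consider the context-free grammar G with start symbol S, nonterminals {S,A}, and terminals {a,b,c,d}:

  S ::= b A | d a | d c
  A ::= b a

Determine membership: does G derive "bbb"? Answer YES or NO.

CNF form of G:
  S -> T0 A | T2 T1 | T2 T3
  A -> T0 T1
  T0 -> b
  T1 -> a
  T2 -> d
  T3 -> c

CYK fill:
  T[0,0] 'b' = {T0}  orig:{}
  T[1,1] 'b' = {T0}  orig:{}
  T[2,2] 'b' = {T0}  orig:{}
  T[0,1] 'bb' = ∅
  T[1,2] 'bb' = ∅
  T[0,2] 'bbb' = ∅

S ∉ T[0,2] ⇒ NO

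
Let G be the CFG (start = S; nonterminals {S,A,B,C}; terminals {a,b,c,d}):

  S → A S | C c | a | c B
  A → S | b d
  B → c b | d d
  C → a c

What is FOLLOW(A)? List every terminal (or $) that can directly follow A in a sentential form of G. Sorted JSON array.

FIRST sets, iterate to fixpoint:
round 1:
  A via A→b d: +{b}
  B via B→c b: +{c}
  B via B→d d: +{d}
  C via C→a c: +{a}
  S via S→A S: +{b}
  S via S→C c: +{a}
  S via S→c B: +{c}
  S: {a,b,c}  A: {b}  B: {c,d}  C: {a}
round 2:
  A via A→S: +{a,c}
  S: {a,b,c}  A: {a,b,c}  B: {c,d}  C: {a}
round 3: (stable)
  S: {a,b,c}  A: {a,b,c}  B: {c,d}  C: {a}

FOLLOW iteration:
initialize: $ ∈ FOLLOW(S)
iter 1:
  S→A S: FOLLOW(A) ⊇ FIRST(S) = {a,b,c}; new: +{a,b,c}
  S→C c: FOLLOW(C) ⊇ FIRST(c) = {c}; new: +{c}
  S→c B: FOLLOW(B) ⊇ FOLLOW(S) ⊇ {$}; new: +{$}
  FOLLOW(S)={$}  FOLLOW(A)={a,b,c}  FOLLOW(B)={$}  FOLLOW(C)={c}
iter 2:
  A→S: FOLLOW(S) ⊇ FOLLOW(A) ⊇ {a,b,c}; new: +{a,b,c}
  S→c B: FOLLOW(B) ⊇ FOLLOW(S) ⊇ {$,a,b,c}; new: +{a,b,c}
  FOLLOW(S)={$,a,b,c}  FOLLOW(A)={a,b,c}  FOLLOW(B)={$,a,b,c}  FOLLOW(C)={c}
iter 3: — fixpoint
  FOLLOW(S)={$,a,b,c}  FOLLOW(A)={a,b,c}  FOLLOW(B)={$,a,b,c}  FOLLOW(C)={c}

FOLLOW(A) = ["a", "b", "c"]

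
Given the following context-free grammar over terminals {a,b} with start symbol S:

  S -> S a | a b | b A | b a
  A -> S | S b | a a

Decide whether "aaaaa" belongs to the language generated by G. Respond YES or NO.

CNF form of G:
  S -> S T0 | T0 T1 | T1 A | T1 T0
  A -> S T0 | S T1 | T0 T0 | T0 T1 | T1 A | T1 T0
  T0 -> a
  T1 -> b

CYK fill:
  cell(0,0) a: {T0}  orig:{}
  cell(1,1) a: {T0}  orig:{}
  cell(2,2) a: {T0}  orig:{}
  cell(3,3) a: {T0}  orig:{}
  cell(4,4) a: {T0}  orig:{}
  cell(0,1) aa: {A}
  cell(1,2) aa: {A}
  cell(2,3) aa: {A}
  cell(3,4) aa: {A}
  cell(0,2) aaa: ∅
  cell(1,3) aaa: ∅
  cell(2,4) aaa: ∅
  cell(0,3) aaaa: ∅
  cell(1,4) aaaa: ∅
  cell(0,4) aaaaa: ∅

S ∉ T[0,4] ⇒ NO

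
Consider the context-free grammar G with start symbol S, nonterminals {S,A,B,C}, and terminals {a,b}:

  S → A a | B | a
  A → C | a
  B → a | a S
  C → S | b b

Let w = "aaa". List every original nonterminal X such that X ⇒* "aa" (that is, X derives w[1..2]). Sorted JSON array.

Convert to CNF:
  S -> A T0 | T0 S | a
  A -> A T0 | T0 S | T1 T1 | a
  B -> T0 S | a
  C -> A T0 | T0 S | T1 T1 | a
  T0 -> a
  T1 -> b

Fill CYK table bottom-up (cells [i..j] with 1 ≤ i ≤ j ≤ 2 only):
  T[1,1] 'a' = {A,B,C,S,T0}  orig:{A,B,C,S}
  T[2,2] 'a' = {A,B,C,S,T0}  orig:{A,B,C,S}
  T[1,2] 'aa' = {A,B,C,S}

Original NTs in T[1,2] deriving "aa": ["A", "B", "C", "S"]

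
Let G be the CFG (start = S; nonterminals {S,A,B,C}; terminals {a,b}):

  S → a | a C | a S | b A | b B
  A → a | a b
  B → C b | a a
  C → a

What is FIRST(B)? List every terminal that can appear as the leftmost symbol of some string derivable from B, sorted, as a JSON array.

Compute FIRST by fixpoint:
iter 1:
  A via A→a: +{a}
  B via B→a a: +{a}
  C via C→a: +{a}
  S via S→a: +{a}
  S via S→b A: +{b}
  FIRST[S]={a,b}  FIRST[A]={a}  FIRST[B]={a}  FIRST[C]={a}
iter 2: done
  FIRST[S]={a,b}  FIRST[A]={a}  FIRST[B]={a}  FIRST[C]={a}

FIRST(B) = ["a"]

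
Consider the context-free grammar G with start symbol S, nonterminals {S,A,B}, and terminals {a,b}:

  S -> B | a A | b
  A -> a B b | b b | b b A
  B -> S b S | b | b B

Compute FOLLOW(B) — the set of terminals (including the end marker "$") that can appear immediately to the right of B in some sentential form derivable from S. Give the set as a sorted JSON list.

Compute FIRST by fixpoint:
round 1:
  A via A→a B b: +{a}
  A via A→b b: +{b}
  B via B→b: +{b}
  S via S→B: +{b}
  S via S→a A: +{a}
  FIRST[S]={a,b}  FIRST[A]={a,b}  FIRST[B]={b}
round 2:
  B via B→S b S: +{a}
  FIRST[S]={a,b}  FIRST[A]={a,b}  FIRST[B]={a,b}
round 3: (stable)
  FIRST[S]={a,b}  FIRST[A]={a,b}  FIRST[B]={a,b}

FOLLOW sets:
FOLLOW(S) := {$}
pass 1:
  A→a B b: FOLLOW(B) ⊇ FIRST(b) = {b}; new: +{b}
  B→S b S: FOLLOW(S) ⊇ FIRST(b) = {b}; new: +{b}
  S→B: FOLLOW(B) ⊇ FOLLOW(S) ⊇ {$,b}; new: +{$}
  S→a A: FOLLOW(A) ⊇ FOLLOW(S) ⊇ {$,b}; new: +{$,b}
  S: {$,b}  A: {$,b}  B: {$,b}
pass 2: — fixpoint
  S: {$,b}  A: {$,b}  B: {$,b}

FOLLOW(B) = ["$", "b"]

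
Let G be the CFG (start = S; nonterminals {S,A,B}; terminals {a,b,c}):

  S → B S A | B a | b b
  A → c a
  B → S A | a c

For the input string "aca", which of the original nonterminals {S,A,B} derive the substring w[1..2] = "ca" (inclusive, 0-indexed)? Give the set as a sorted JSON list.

Convert to CNF:
  S -> B T1 | B X3 | T2 T2
  A -> T0 T1
  B -> S A | T1 T0
  T0 -> c
  T1 -> a
  T2 -> b
  X3 -> S A

CYK fill, restricted to cells inside w[1..2]:
  T[1,1] 'c' = {T0}  orig:{}
  T[2,2] 'a' = {T1}  orig:{}
  T[1,2] 'ca' = {A}

Original NTs in T[1,2] deriving "ca": ["A"]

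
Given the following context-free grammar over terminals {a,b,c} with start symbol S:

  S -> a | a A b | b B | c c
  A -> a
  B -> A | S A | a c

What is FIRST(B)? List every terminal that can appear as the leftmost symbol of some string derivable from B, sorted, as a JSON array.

FIRST sets, iterate to fixpoint:
pass 1:
  A via A→a: +{a}
  B via B→A: +{a}
  S via S→a: +{a}
  S via S→b B: +{b}
  S via S→c c: +{c}
  FIRST(S)={a,b,c}  FIRST(A)={a}  FIRST(B)={a}
pass 2:
  B via B→S A: +{b,c}
  FIRST(S)={a,b,c}  FIRST(A)={a}  FIRST(B)={a,b,c}
pass 3: (no change)
  FIRST(S)={a,b,c}  FIRST(A)={a}  FIRST(B)={a,b,c}

FIRST(B) = ["a", "b", "c"]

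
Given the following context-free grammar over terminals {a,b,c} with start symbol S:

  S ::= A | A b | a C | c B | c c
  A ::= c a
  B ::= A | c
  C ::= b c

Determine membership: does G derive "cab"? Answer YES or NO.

CNF form of G:
  S -> A T2 | T0 B | T0 T0 | T0 T1 | T1 C
  A -> T0 T1
  B -> T0 T1 | c
  C -> T2 T0
  T0 -> c
  T1 -> a
  T2 -> b

CYK table (by increasing span):
  cell(0,0) c: {B,T0}  orig:{B}
  cell(1,1) a: {T1}  orig:{}
  cell(2,2) b: {T2}  orig:{}
  cell(0,1) ca: {A,B,S}
  cell(1,2) ab: ∅
  cell(0,2) cab: {S}

S ∈ T[0,2] ⇒ YES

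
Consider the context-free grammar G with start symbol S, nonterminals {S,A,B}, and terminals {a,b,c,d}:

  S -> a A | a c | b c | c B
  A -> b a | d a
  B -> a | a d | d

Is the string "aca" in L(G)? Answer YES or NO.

Convert to CNF:
  S -> T0 T3 | T1 A | T1 T3 | T3 B
  A -> T0 T1 | T2 T1
  B -> T1 T2 | a | d
  T0 -> b
  T1 -> a
  T2 -> d
  T3 -> c

Fill CYK table bottom-up:
  cell(0,0) a: {B,T1}  orig:{B}
  cell(1,1) c: {T3}  orig:{}
  cell(2,2) a: {B,T1}  orig:{B}
  cell(0,1) ac: {S}
  cell(1,2) ca: {S}
  cell(0,2) aca: ∅

S ∉ T[0,2] ⇒ NO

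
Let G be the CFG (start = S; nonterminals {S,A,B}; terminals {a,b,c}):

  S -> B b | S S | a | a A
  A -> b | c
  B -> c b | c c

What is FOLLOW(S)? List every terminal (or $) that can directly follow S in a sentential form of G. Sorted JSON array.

FIRST iteration:
iter 1:
  A via A→b: +{b}
  A via A→c: +{c}
  B via B→c b: +{c}
  S via S→B b: +{c}
  S via S→a: +{a}
  S: {a,c}  A: {b,c}  B: {c}
iter 2: (no change)
  S: {a,c}  A: {b,c}  B: {c}

FOLLOW iteration:
seed FOLLOW(S) with $
pass 1:
  S→B b: FOLLOW(B) ⊇ FIRST(b) = {b}; new: +{b}
  S→S S: FOLLOW(S) ⊇ FIRST(S) = {a,c}; new: +{a,c}
  S→a A: FOLLOW(A) ⊇ FOLLOW(S) ⊇ {$,a,c}; new: +{$,a,c}
  S: {$,a,c}  A: {$,a,c}  B: {b}
pass 2: — fixpoint
  S: {$,a,c}  A: {$,a,c}  B: {b}

FOLLOW(S) = ["$", "a", "c"]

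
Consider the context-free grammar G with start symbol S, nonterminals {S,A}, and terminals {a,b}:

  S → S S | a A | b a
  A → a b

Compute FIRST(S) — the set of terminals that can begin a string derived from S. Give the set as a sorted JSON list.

Compute FIRST by fixpoint:
iter 1:
  A via A→a b: +{a}
  S via S→a A: +{a}
  S via S→b a: +{b}
  S: {a,b}  A: {a}
iter 2: — fixpoint
  S: {a,b}  A: {a}

FIRST(S) = ["a", "b"]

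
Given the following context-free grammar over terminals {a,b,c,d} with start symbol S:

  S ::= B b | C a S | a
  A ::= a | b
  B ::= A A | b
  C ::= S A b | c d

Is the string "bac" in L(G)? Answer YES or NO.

Convert to CNF:
  S -> B T0 | C X5 | a
  A -> a | b
  B -> A A | b
  C -> S X4 | T1 T2
  T0 -> b
  T1 -> c
  T2 -> d
  T3 -> a
  X4 -> A T0
  X5 -> T3 S

Fill CYK table bottom-up:
  cell(0,0) b: {A,B,T0}  orig:{A,B}
  cell(1,1) a: {A,S,T3}  orig:{A,S}
  cell(2,2) c: {T1}  orig:{}
  cell(0,1) ba: {B}
  cell(1,2) ac: ∅
  cell(0,2) bac: ∅

S ∉ T[0,2] ⇒ NO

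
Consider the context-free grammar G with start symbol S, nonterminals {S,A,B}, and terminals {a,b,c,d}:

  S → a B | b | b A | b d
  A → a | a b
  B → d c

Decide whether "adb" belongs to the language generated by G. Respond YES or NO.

CNF form of G:
  S -> T0 B | T1 A | T1 T2 | b
  A -> T0 T1 | a
  B -> T2 T3
  T0 -> a
  T1 -> b
  T2 -> d
  T3 -> c

CYK table (by increasing span):
  [0..0]={A,T0}  "a"  orig:{A}
  [1..1]={T2}  "d"  orig:{}
  [2..2]={S,T1}  "b"  orig:{S}
  [0..1]=∅  "ad"
  [1..2]=∅  "db"
  [0..2]=∅  "adb"

S ∉ T[0,2] ⇒ NO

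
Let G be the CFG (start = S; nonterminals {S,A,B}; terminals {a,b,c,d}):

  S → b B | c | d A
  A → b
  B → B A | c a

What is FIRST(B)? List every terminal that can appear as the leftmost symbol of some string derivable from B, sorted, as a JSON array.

FIRST sets, iterate to fixpoint:
[1]
  A via A→b: +{b}
  B via B→c a: +{c}
  S via S→b B: +{b}
  S via S→c: +{c}
  S via S→d A: +{d}
  FIRST[S]={b,c,d}  FIRST[A]={b}  FIRST[B]={c}
[2] (no change)
  FIRST[S]={b,c,d}  FIRST[A]={b}  FIRST[B]={c}

FIRST(B) = ["c"]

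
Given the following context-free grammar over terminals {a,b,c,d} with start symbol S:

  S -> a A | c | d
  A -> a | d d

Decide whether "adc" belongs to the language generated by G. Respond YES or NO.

Convert to CNF:
  S -> T1 A | c | d
  A -> T0 T0 | a
  T0 -> d
  T1 -> a

CYK table (by increasing span):
  [0..0]={A,T1}  "a"  orig:{A}
  [1..1]={S,T0}  "d"  orig:{S}
  [2..2]={S}  "c"
  [0..1]=∅  "ad"
  [1..2]=∅  "dc"
  [0..2]=∅  "adc"

S ∉ T[0,2] ⇒ NO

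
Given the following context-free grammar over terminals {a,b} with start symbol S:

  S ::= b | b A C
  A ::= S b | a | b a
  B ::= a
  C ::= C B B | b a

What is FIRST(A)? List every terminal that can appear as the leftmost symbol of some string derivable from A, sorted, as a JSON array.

FIRST sets, iterate to fixpoint:
[1]
  A via A→a: +{a}
  A via A→b a: +{b}
  B via B→a: +{a}
  C via C→b a: +{b}
  S via S→b: +{b}
  FIRST(S)={b}  FIRST(A)={a,b}  FIRST(B)={a}  FIRST(C)={b}
[2] (stable)
  FIRST(S)={b}  FIRST(A)={a,b}  FIRST(B)={a}  FIRST(C)={b}

FIRST(A) = ["a", "b"]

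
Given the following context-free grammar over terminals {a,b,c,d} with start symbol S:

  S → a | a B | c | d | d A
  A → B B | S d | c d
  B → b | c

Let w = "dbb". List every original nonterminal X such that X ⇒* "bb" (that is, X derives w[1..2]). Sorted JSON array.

Convert to CNF:
  S -> T0 A | T2 B | a | c | d
  A -> B B | S T0 | T1 T0
  B -> b | c
  T0 -> d
  T1 -> c
  T2 -> a

CYK table (by increasing span) (cells [i..j] with 1 ≤ i ≤ j ≤ 2 only):
  [1..1]={B}  "b"
  [2..2]={B}  "b"
  [1..2]={A}  "bb"

Original NTs in T[1,2] deriving "bb": ["A"]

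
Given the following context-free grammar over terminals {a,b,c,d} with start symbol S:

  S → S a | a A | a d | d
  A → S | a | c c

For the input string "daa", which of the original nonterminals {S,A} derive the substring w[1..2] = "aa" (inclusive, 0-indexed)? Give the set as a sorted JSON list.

Convert to CNF:
  S -> S T0 | T0 A | T0 T1 | d
  A -> S T0 | T0 A | T0 T1 | T2 T2 | a | d
  T0 -> a
  T1 -> d
  T2 -> c

CYK table (by increasing span) — only the sub-triangle for w[1..2]:
  T[1,1] 'a' = {A,T0}  orig:{A}
  T[2,2] 'a' = {A,T0}  orig:{A}
  T[1,2] 'aa' = {A,S}

Original NTs in T[1,2] deriving "aa": ["A", "S"]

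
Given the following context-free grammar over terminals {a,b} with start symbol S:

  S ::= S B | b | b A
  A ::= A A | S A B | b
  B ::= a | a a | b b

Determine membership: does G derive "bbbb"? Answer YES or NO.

CNF form of G:
  S -> S B | T1 A | b
  A -> A A | S X2 | b
  B -> T0 T0 | T1 T1 | a
  T0 -> a
  T1 -> b
  X2 -> A B

CYK table (by increasing span):
  cell(0,0) b: {A,S,T1}  orig:{A,S}
  cell(1,1) b: {A,S,T1}  orig:{A,S}
  cell(2,2) b: {A,S,T1}  orig:{A,S}
  cell(3,3) b: {A,S,T1}  orig:{A,S}
  cell(0,1) bb: {A,B,S}
  cell(1,2) bb: {A,B,S}
  cell(2,3) bb: {A,B,S}
  cell(0,2) bbb: {A,S,X2}  orig:{A,S}
  cell(1,3) bbb: {A,S,X2}  orig:{A,S}
  cell(0,3) bbbb: {A,S,X2}  orig:{A,S}

S ∈ T[0,3] ⇒ YES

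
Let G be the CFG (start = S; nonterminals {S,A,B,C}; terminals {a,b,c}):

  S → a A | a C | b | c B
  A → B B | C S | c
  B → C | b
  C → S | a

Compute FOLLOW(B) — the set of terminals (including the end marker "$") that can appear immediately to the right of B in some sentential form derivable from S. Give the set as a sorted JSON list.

FIRST iteration:
round 1:
  A via A→c: +{c}
  B via B→b: +{b}
  C via C→a: +{a}
  S via S→a A: +{a}
  S via S→b: +{b}
  S via S→c B: +{c}
  FIRST[S]={a,b,c}  FIRST[A]={c}  FIRST[B]={b}  FIRST[C]={a}
round 2:
  A via A→B B: +{b}
  A via A→C S: +{a}
  B via B→C: +{a}
  C via C→S: +{b,c}
  FIRST[S]={a,b,c}  FIRST[A]={a,b,c}  FIRST[B]={a,b}  FIRST[C]={a,b,c}
round 3:
  B via B→C: +{c}
  FIRST[S]={a,b,c}  FIRST[A]={a,b,c}  FIRST[B]={a,b,c}  FIRST[C]={a,b,c}
round 4: (stable)
  FIRST[S]={a,b,c}  FIRST[A]={a,b,c}  FIRST[B]={a,b,c}  FIRST[C]={a,b,c}

Compute FOLLOW by fixpoint:
initialize: $ ∈ FOLLOW(S)
pass 1:
  A→B B: FOLLOW(B) ⊇ FIRST(B) = {a,b,c}; new: +{a,b,c}
  A→C S: FOLLOW(C) ⊇ FIRST(S) = {a,b,c}; new: +{a,b,c}
  C→S: FOLLOW(S) ⊇ FOLLOW(C) ⊇ {a,b,c}; new: +{a,b,c}
  S→a A: FOLLOW(A) ⊇ FOLLOW(S) ⊇ {$,a,b,c}; new: +{$,a,b,c}
  S→a C: FOLLOW(C) ⊇ FOLLOW(S) ⊇ {$,a,b,c}; new: +{$}
  S→c B: FOLLOW(B) ⊇ FOLLOW(S) ⊇ {$,a,b,c}; new: +{$}
  S: {$,a,b,c}  A: {$,a,b,c}  B: {$,a,b,c}  C: {$,a,b,c}
pass 2: (no change)
  S: {$,a,b,c}  A: {$,a,b,c}  B: {$,a,b,c}  C: {$,a,b,c}

FOLLOW(B) = ["$", "a", "b", "c"]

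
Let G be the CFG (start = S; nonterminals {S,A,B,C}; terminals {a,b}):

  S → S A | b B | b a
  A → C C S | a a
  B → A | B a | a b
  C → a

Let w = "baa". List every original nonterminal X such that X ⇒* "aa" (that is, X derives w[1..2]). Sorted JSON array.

Convert to CNF:
  S -> S A | T1 B | T1 T0
  A -> C X2 | T0 T0
  B -> B T0 | C X3 | T0 T0 | T0 T1
  C -> a
  T0 -> a
  T1 -> b
  X2 -> C S
  X3 -> C S

CYK fill (cells [i..j] with 1 ≤ i ≤ j ≤ 2 only):
  [1..1]={C,T0}  "a"  orig:{C}
  [2..2]={C,T0}  "a"  orig:{C}
  [1..2]={A,B}  "aa"

Original NTs in T[1,2] deriving "aa": ["A", "B"]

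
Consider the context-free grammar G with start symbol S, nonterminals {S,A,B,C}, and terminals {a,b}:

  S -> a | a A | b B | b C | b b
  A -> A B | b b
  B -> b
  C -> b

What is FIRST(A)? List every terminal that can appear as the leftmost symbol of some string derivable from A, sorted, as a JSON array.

FIRST iteration:
iter 1:
  A via A→b b: +{b}
  B via B→b: +{b}
  C via C→b: +{b}
  S via S→a: +{a}
  S via S→b B: +{b}
  FIRST[S]={a,b}  FIRST[A]={b}  FIRST[B]={b}  FIRST[C]={b}
iter 2: (stable)
  FIRST[S]={a,b}  FIRST[A]={b}  FIRST[B]={b}  FIRST[C]={b}

FIRST(A) = ["b"]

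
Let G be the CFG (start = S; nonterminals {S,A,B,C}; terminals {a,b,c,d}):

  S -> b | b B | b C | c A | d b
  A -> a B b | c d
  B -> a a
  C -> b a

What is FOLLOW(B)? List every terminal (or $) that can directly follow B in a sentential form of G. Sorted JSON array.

FIRST iteration:
iter 1:
  A via A→a B b: +{a}
  A via A→c d: +{c}
  B via B→a a: +{a}
  C via C→b a: +{b}
  S via S→b: +{b}
  S via S→c A: +{c}
  S via S→d b: +{d}
  FIRST(S)={b,c,d}  FIRST(A)={a,c}  FIRST(B)={a}  FIRST(C)={b}
iter 2: (stable)
  FIRST(S)={b,c,d}  FIRST(A)={a,c}  FIRST(B)={a}  FIRST(C)={b}

Compute FOLLOW by fixpoint:
initialize: $ ∈ FOLLOW(S)
round 1:
  A→a B b: FOLLOW(B) ⊇ FIRST(b) = {b}; new: +{b}
  S→b B: FOLLOW(B) ⊇ FOLLOW(S) ⊇ {$}; new: +{$}
  S→b C: FOLLOW(C) ⊇ FOLLOW(S) ⊇ {$}; new: +{$}
  S→c A: FOLLOW(A) ⊇ FOLLOW(S) ⊇ {$}; new: +{$}
  S: {$}  A: {$}  B: {$,b}  C: {$}
round 2: done
  S: {$}  A: {$}  B: {$,b}  C: {$}

FOLLOW(B) = ["$", "b"]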